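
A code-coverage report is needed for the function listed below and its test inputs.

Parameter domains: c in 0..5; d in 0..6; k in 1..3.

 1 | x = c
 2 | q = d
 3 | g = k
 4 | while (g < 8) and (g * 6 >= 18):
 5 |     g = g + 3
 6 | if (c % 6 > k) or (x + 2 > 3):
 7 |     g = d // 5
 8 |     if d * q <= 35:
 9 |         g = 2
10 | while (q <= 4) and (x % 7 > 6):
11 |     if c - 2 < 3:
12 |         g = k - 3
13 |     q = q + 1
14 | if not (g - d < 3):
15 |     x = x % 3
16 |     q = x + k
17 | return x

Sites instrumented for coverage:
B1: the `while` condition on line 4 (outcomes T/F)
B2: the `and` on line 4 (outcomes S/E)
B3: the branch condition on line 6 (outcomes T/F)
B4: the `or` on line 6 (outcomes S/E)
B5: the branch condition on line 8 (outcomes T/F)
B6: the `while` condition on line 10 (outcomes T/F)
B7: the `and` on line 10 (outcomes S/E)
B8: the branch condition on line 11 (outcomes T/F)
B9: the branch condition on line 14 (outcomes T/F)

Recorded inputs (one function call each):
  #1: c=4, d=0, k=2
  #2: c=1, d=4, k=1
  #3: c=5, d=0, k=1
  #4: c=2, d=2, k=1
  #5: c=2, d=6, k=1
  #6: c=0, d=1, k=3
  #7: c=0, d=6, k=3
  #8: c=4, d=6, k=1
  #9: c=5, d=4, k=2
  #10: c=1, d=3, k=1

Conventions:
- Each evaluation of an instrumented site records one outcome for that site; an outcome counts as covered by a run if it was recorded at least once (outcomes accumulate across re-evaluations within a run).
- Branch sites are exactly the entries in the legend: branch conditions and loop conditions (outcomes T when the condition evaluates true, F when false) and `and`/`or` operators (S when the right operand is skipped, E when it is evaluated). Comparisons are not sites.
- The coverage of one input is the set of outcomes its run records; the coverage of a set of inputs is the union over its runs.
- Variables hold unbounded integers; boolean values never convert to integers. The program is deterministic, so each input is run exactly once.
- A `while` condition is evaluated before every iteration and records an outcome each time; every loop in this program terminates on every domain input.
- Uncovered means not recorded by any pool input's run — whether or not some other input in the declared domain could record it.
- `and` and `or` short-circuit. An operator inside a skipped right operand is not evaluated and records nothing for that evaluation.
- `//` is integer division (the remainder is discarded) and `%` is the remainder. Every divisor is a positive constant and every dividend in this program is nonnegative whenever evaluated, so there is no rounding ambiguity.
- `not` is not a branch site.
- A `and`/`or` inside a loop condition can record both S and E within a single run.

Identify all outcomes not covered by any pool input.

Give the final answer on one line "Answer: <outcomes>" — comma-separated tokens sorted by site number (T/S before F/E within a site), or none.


input #1 (c=4, d=0, k=2): covers B1=F, B2=E, B3=T, B4=S, B5=T, B6=F, B7=E, B9=F
input #2 (c=1, d=4, k=1): covers B1=F, B2=E, B3=F, B4=E, B6=F, B7=E, B9=F
input #3 (c=5, d=0, k=1): covers B1=F, B2=E, B3=T, B4=S, B5=T, B6=F, B7=E, B9=F
input #4 (c=2, d=2, k=1): covers B1=F, B2=E, B3=T, B4=S, B5=T, B6=F, B7=E, B9=F
input #5 (c=2, d=6, k=1): covers B1=F, B2=E, B3=T, B4=S, B5=F, B6=F, B7=S, B9=F
input #6 (c=0, d=1, k=3): covers B1=T, B1=F, B2=S, B2=E, B3=F, B4=E, B6=F, B7=E, B9=T
input #7 (c=0, d=6, k=3): covers B1=T, B1=F, B2=S, B2=E, B3=F, B4=E, B6=F, B7=S, B9=T
input #8 (c=4, d=6, k=1): covers B1=F, B2=E, B3=T, B4=S, B5=F, B6=F, B7=S, B9=F
input #9 (c=5, d=4, k=2): covers B1=F, B2=E, B3=T, B4=S, B5=T, B6=F, B7=E, B9=F
input #10 (c=1, d=3, k=1): covers B1=F, B2=E, B3=F, B4=E, B6=F, B7=E, B9=F
union over the pool: B1=T, B1=F, B2=S, B2=E, B3=T, B3=F, B4=S, B4=E, B5=T, B5=F, B6=F, B7=S, B7=E, B9=T, B9=F
uncovered (3 of 18): B6=T, B8=T, B8=F
Answer: B6=T, B8=T, B8=F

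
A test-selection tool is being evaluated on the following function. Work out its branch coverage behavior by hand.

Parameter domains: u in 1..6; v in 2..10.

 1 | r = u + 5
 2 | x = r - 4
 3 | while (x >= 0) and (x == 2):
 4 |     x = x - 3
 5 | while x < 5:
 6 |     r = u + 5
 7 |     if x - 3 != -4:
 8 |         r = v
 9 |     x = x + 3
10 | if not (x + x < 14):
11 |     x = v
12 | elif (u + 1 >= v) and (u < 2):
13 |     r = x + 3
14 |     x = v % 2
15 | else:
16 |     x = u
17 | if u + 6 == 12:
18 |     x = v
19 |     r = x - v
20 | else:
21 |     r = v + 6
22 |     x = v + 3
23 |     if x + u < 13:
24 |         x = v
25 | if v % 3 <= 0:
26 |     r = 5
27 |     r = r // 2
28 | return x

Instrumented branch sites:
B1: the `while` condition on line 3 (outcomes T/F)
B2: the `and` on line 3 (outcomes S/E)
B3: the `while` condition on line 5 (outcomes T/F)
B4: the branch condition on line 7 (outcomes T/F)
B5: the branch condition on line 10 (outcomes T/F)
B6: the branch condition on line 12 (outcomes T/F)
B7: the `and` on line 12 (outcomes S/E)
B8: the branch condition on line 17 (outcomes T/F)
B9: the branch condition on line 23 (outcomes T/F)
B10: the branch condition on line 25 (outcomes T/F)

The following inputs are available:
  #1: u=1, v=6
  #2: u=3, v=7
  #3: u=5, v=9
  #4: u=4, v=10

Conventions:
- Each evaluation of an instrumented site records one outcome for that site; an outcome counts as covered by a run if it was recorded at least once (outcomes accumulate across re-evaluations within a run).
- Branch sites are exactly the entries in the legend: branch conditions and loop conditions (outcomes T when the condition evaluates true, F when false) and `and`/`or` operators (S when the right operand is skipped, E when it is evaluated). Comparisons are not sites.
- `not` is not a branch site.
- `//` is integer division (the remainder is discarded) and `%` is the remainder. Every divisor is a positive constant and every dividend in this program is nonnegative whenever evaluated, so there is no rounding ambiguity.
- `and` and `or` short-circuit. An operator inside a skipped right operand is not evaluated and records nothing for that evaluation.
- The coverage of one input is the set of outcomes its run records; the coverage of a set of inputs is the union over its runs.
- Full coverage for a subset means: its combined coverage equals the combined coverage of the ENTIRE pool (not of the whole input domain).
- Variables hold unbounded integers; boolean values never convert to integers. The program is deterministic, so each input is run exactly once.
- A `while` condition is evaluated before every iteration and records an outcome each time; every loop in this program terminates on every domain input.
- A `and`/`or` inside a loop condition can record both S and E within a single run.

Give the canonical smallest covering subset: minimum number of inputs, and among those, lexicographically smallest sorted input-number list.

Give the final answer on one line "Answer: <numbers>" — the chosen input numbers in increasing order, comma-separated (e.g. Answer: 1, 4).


test 1 (u=1, v=6) fires B2->E, B1->T, B2->S, B1->F, B3->T, B4->F, B3->T, B4->T, B3->F, B5->F, B7->S, B6->F, B8->F, B9->T, ...; hits B1=T, B1=F, B2=S, B2=E, B3=T, B3=F, B4=T, B4=F, B5=F, B6=F, B7=S, B8=F, B9=T, B10=T
test 2 (u=3, v=7) fires B2->E, B1->F, B3->T, B4->T, B3->F, B5->T, B8->F, B9->F, B10->F; hits B1=F, B2=E, B3=T, B3=F, B4=T, B5=T, B8=F, B9=F, B10=F
test 3 (u=5, v=9) fires B2->E, B1->F, B3->F, B5->F, B7->S, B6->F, B8->F, B9->F, B10->T; hits B1=F, B2=E, B3=F, B5=F, B6=F, B7=S, B8=F, B9=F, B10=T
test 4 (u=4, v=10) fires B2->E, B1->F, B3->F, B5->F, B7->S, B6->F, B8->F, B9->F, B10->F; hits B1=F, B2=E, B3=F, B5=F, B6=F, B7=S, B8=F, B9=F, B10=F
the full pool covers 17 outcomes: B1=T, B1=F, B2=S, B2=E, B3=T, B3=F, B4=T, B4=F, B5=T, B5=F, B6=F, B7=S, B8=F, B9=T, B9=F, B10=T, B10=F
size 1 is not enough: best union over all size-1 subsets is 14/17
the canonical winner is {1, 2}: size 2, full 17-outcome coverage, earliest index list among size-2 covers
Answer: 1, 2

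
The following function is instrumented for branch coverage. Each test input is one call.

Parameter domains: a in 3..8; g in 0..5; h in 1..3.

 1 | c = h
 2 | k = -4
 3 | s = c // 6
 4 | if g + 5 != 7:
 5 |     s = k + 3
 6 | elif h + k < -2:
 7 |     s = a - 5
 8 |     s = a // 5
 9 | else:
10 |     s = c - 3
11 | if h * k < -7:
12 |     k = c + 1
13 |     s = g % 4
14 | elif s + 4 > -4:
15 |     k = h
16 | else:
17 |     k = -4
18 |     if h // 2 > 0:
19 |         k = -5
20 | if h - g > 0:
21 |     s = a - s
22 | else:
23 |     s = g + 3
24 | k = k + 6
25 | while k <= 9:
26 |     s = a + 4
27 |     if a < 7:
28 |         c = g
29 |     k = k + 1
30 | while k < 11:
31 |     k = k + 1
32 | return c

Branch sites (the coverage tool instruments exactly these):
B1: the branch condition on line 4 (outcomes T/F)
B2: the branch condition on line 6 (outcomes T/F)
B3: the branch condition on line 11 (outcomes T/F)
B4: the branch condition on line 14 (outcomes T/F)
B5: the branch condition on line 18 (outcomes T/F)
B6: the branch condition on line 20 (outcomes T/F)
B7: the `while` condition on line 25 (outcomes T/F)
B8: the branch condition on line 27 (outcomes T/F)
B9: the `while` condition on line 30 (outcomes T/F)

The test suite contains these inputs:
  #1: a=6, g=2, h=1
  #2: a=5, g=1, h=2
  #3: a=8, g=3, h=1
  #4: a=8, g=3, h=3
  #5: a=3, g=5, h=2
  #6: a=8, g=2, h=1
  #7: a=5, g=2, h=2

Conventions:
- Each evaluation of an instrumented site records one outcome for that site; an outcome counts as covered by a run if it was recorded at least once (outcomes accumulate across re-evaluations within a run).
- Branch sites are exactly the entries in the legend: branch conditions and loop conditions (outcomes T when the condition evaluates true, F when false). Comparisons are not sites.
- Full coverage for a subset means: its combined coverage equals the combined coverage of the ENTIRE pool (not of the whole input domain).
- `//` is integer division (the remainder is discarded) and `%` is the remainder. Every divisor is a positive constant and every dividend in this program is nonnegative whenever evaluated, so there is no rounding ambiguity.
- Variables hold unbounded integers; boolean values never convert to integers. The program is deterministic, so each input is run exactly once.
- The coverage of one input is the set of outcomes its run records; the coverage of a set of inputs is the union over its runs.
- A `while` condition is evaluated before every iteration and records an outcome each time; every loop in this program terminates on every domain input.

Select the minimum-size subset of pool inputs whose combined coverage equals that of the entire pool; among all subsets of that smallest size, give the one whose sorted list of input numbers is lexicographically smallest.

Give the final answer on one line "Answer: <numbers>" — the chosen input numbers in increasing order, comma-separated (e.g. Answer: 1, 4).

#1 (a=6, g=2, h=1) -> B1->F, B2->T, B3->F, B4->T, B6->F, B7->T, B8->T, B7->T, B8->T, B7->T, B8->T, B7->F, B9->T, B9->F; covered: B1=F, B2=T, B3=F, B4=T, B6=F, B7=T, B7=F, B8=T, B9=T, B9=F
#2 (a=5, g=1, h=2) -> B1->T, B3->T, B6->T, B7->T, B8->T, B7->F, B9->T, B9->F; covered: B1=T, B3=T, B6=T, B7=T, B7=F, B8=T, B9=T, B9=F
#3 (a=8, g=3, h=1) -> B1->T, B3->F, B4->T, B6->F, B7->T, B8->F, B7->T, B8->F, B7->T, B8->F, B7->F, B9->T, B9->F; covered: B1=T, B3=F, B4=T, B6=F, B7=T, B7=F, B8=F, B9=T, B9=F
#4 (a=8, g=3, h=3) -> B1->T, B3->T, B6->F, B7->F, B9->T, B9->F; covered: B1=T, B3=T, B6=F, B7=F, B9=T, B9=F
#5 (a=3, g=5, h=2) -> B1->T, B3->T, B6->F, B7->T, B8->T, B7->F, B9->T, B9->F; covered: B1=T, B3=T, B6=F, B7=T, B7=F, B8=T, B9=T, B9=F
#6 (a=8, g=2, h=1) -> B1->F, B2->T, B3->F, B4->T, B6->F, B7->T, B8->F, B7->T, B8->F, B7->T, B8->F, B7->F, B9->T, B9->F; covered: B1=F, B2=T, B3=F, B4=T, B6=F, B7=T, B7=F, B8=F, B9=T, B9=F
#7 (a=5, g=2, h=2) -> B1->F, B2->F, B3->T, B6->F, B7->T, B8->T, B7->F, B9->T, B9->F; covered: B1=F, B2=F, B3=T, B6=F, B7=T, B7=F, B8=T, B9=T, B9=F
the full pool covers 15 outcomes: B1=T, B1=F, B2=T, B2=F, B3=T, B3=F, B4=T, B6=T, B6=F, B7=T, B7=F, B8=T, B8=F, B9=T, B9=F
no size-1 subset reaches all 15 outcomes (best union: 10/15)
no size-2 subset reaches all 15 outcomes (best union: 14/15)
size 3: inputs {2, 6, 7} cover all 15 outcomes, and no lexicographically smaller subset of this size does

Answer: 2, 6, 7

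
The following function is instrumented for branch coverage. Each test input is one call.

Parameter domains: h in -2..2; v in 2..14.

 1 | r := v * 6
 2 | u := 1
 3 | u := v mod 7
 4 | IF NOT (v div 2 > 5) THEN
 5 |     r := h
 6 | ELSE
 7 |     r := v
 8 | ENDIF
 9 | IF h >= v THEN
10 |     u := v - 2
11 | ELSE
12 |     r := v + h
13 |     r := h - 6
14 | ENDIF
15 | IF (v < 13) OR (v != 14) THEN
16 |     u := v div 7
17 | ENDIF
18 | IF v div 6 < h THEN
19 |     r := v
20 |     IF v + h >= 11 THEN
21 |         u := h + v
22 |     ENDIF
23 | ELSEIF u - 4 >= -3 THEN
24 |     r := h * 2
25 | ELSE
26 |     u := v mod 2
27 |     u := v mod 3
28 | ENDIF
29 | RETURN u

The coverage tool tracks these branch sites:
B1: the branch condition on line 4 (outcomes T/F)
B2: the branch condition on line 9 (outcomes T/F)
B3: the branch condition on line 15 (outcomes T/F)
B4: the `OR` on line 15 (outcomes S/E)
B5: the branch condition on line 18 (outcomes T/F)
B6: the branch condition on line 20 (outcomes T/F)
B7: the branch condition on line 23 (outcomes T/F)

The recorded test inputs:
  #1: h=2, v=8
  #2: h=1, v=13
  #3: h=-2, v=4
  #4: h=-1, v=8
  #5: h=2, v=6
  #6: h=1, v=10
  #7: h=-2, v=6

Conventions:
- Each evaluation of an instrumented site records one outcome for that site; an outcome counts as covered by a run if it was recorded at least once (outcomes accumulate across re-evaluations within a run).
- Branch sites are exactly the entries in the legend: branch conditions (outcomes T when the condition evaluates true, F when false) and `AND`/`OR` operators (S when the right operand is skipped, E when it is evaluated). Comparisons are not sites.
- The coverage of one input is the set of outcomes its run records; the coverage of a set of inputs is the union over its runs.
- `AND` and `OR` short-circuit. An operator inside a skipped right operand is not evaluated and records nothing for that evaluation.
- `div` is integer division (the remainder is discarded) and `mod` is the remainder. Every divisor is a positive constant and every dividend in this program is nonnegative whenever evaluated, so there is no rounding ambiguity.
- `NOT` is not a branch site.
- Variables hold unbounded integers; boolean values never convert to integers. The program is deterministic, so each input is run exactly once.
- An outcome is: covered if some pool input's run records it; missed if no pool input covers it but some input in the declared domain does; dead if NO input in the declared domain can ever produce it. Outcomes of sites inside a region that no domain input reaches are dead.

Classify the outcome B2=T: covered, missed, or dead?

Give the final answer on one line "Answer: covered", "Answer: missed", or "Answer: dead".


no pool input records B2=T
but domain input (h=2, v=2) does record it -> reachable, so missed
Answer: missed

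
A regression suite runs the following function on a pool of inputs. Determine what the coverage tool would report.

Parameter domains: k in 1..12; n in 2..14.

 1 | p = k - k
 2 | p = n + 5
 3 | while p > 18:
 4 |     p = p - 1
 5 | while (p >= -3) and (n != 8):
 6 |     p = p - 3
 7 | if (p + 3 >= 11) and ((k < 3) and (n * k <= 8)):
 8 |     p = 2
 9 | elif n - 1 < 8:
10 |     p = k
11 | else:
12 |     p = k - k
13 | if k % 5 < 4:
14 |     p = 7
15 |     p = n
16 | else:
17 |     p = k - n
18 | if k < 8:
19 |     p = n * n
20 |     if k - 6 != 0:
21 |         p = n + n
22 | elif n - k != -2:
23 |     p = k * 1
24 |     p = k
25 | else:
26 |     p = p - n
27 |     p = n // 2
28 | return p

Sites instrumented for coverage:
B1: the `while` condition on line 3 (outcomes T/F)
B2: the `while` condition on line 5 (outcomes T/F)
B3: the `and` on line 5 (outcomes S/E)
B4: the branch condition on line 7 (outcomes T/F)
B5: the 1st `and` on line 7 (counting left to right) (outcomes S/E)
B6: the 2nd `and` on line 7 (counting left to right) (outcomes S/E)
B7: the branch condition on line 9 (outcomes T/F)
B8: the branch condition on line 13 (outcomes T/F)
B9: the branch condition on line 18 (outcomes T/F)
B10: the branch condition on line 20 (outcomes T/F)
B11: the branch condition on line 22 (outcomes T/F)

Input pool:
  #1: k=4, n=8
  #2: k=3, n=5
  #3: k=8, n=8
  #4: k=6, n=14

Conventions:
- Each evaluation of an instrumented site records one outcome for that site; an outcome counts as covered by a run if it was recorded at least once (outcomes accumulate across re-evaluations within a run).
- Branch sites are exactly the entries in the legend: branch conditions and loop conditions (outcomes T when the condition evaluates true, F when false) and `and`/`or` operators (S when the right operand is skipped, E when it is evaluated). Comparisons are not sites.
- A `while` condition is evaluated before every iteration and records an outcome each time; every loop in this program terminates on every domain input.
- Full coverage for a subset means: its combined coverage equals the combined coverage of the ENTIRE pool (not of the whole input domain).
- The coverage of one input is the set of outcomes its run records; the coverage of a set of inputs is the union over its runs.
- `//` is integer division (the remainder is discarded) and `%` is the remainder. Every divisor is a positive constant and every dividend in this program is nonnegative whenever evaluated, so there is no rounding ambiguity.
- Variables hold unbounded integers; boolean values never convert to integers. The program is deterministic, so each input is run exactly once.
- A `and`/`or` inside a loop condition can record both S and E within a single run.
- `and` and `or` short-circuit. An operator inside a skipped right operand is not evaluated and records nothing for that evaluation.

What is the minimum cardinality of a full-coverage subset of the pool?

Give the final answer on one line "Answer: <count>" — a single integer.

run #1 (k=4, n=8) runs B1->F, B3->E, B2->F, B5->E, B6->S, B4->F, B7->T, B8->F, B9->T, B10->T; records B1=F, B2=F, B3=E, B4=F, B5=E, B6=S, B7=T, B8=F, B9=T, B10=T
run #2 (k=3, n=5) runs B1->F, B3->E, B2->T, B3->E, B2->T, B3->E, B2->T, B3->E, B2->T, B3->E, B2->T, B3->S, B2->F, B5->S, ...; records B1=F, B2=T, B2=F, B3=S, B3=E, B4=F, B5=S, B7=T, B8=T, B9=T, B10=T
run #3 (k=8, n=8) runs B1->F, B3->E, B2->F, B5->E, B6->S, B4->F, B7->T, B8->T, B9->F, B11->T; records B1=F, B2=F, B3=E, B4=F, B5=E, B6=S, B7=T, B8=T, B9=F, B11=T
run #4 (k=6, n=14) runs B1->T, B1->F, B3->E, B2->T, B3->E, B2->T, B3->E, B2->T, B3->E, B2->T, B3->E, B2->T, B3->E, B2->T, ...; records B1=T, B1=F, B2=T, B2=F, B3=S, B3=E, B4=F, B5=S, B7=F, B8=T, B9=T, B10=F
union over all inputs: B1=T, B1=F, B2=T, B2=F, B3=S, B3=E, B4=F, B5=S, B5=E, B6=S, B7=T, B7=F, B8=T, B8=F, B9=T, B9=F, B10=T, B10=F, B11=T (19 outcomes)
size 1 is not enough: best union over all size-1 subsets is 12/19
size 2 is not enough: best union over all size-2 subsets is 17/19
size 3: inputs {1, 3, 4} cover all 19 outcomes, and no lexicographically smaller subset of this size does

Answer: 3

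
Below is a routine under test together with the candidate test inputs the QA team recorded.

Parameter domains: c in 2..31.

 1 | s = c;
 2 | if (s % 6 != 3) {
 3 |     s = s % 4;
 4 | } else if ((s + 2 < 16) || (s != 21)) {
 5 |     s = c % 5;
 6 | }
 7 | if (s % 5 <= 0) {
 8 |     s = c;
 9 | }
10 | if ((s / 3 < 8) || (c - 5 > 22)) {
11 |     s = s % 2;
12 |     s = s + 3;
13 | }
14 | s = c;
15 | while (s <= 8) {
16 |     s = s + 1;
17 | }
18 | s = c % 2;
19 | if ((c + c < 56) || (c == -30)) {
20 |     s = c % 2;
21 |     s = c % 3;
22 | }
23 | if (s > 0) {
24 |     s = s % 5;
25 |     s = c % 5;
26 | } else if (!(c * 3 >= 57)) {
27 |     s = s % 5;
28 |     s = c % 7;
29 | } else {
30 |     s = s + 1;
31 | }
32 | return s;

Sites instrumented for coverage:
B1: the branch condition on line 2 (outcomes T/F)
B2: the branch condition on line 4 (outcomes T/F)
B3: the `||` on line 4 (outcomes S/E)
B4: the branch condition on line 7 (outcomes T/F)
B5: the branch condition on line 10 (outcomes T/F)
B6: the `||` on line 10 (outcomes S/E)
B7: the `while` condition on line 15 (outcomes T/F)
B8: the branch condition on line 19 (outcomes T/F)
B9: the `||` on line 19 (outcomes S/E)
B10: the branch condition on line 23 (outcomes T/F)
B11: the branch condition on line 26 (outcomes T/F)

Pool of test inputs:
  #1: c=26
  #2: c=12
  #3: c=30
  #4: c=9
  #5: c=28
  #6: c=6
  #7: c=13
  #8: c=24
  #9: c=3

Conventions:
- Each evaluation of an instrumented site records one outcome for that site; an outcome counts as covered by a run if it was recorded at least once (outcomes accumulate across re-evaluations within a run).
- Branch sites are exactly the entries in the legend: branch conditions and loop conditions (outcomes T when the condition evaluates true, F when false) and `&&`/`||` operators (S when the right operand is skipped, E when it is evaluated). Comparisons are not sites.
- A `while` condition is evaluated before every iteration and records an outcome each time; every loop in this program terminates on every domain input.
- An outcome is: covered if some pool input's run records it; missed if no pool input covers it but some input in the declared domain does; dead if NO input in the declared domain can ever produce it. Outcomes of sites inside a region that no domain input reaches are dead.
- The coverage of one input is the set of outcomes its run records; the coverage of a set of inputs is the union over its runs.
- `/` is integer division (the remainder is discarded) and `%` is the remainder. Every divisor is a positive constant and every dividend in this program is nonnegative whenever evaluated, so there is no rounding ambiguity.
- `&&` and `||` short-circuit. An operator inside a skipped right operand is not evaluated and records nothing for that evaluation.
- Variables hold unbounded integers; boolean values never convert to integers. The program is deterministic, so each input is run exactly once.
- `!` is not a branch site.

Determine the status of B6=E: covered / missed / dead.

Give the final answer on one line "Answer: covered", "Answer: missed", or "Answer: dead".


B6=E is recorded by pool input(s) 5, 8 -> covered
Answer: covered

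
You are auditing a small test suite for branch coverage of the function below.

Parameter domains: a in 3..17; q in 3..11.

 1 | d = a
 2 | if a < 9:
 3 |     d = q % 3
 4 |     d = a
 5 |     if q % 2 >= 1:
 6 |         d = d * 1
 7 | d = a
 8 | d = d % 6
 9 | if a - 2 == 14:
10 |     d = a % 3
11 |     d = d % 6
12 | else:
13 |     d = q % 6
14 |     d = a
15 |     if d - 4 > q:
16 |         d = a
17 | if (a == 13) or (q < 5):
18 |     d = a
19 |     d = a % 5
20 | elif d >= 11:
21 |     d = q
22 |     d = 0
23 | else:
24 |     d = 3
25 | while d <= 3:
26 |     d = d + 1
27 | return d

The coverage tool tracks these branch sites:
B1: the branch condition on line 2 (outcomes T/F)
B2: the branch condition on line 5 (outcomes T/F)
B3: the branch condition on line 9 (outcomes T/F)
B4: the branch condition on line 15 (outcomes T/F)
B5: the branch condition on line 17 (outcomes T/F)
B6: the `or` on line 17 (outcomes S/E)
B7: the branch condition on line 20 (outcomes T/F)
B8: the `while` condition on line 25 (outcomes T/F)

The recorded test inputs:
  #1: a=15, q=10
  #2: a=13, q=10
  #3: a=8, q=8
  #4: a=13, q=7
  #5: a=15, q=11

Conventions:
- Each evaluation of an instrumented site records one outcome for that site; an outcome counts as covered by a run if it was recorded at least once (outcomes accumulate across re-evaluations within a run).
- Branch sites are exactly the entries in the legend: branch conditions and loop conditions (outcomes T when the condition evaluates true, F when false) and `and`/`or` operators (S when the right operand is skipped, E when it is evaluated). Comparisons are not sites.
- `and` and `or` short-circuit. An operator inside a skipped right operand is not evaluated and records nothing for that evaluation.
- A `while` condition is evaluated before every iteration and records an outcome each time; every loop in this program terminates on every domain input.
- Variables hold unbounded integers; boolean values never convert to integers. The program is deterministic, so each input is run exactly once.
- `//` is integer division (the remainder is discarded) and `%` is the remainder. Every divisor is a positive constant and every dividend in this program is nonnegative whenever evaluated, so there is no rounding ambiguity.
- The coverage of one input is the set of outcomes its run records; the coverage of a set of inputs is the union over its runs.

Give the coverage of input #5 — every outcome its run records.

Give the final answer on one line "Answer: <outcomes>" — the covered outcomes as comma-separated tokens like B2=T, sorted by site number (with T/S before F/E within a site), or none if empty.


Event log for input #5 (a=15, q=11):
  B1->F, B3->F, B4->F, B6->E, B5->F, B7->T, B8->T, B8->T, B8->T, B8->T
  B8->F
as a set, this run covers: B1=F, B3=F, B4=F, B5=F, B6=E, B7=T, B8=T, B8=F
Answer: B1=F, B3=F, B4=F, B5=F, B6=E, B7=T, B8=T, B8=F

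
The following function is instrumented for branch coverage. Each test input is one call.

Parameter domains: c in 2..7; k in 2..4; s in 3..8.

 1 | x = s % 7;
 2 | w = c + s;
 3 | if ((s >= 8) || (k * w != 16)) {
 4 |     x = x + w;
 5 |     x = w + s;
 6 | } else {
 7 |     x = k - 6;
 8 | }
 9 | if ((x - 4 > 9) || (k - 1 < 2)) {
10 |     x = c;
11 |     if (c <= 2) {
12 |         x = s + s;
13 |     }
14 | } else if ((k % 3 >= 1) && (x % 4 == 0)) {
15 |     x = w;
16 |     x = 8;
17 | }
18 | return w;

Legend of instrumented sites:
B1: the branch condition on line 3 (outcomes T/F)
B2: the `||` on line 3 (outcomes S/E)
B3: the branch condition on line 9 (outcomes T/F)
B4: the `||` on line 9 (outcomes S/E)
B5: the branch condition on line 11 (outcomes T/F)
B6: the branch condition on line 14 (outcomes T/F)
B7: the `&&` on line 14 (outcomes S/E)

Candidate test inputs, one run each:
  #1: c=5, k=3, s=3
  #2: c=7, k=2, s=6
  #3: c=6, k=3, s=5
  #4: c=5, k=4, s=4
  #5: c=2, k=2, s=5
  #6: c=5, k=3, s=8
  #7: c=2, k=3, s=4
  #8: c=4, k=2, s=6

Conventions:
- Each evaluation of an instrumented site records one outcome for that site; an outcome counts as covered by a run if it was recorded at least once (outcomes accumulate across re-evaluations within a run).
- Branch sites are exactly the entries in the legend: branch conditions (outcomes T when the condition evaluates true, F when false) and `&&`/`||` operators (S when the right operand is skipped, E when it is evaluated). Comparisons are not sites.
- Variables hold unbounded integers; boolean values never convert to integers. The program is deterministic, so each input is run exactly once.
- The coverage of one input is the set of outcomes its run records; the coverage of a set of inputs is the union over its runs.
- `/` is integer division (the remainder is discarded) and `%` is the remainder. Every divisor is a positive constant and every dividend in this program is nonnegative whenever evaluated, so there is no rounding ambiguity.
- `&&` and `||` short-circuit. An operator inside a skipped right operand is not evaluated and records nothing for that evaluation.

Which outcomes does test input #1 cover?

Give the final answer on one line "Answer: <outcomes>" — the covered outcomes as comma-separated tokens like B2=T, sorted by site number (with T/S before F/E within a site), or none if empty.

Simulating input #1 (c=5, k=3, s=3) step by step:
  B2->E, B1->T, B4->E, B3->F, B7->S, B6->F
distinct outcomes covered: B1=T, B2=E, B3=F, B4=E, B6=F, B7=S

Answer: B1=T, B2=E, B3=F, B4=E, B6=F, B7=S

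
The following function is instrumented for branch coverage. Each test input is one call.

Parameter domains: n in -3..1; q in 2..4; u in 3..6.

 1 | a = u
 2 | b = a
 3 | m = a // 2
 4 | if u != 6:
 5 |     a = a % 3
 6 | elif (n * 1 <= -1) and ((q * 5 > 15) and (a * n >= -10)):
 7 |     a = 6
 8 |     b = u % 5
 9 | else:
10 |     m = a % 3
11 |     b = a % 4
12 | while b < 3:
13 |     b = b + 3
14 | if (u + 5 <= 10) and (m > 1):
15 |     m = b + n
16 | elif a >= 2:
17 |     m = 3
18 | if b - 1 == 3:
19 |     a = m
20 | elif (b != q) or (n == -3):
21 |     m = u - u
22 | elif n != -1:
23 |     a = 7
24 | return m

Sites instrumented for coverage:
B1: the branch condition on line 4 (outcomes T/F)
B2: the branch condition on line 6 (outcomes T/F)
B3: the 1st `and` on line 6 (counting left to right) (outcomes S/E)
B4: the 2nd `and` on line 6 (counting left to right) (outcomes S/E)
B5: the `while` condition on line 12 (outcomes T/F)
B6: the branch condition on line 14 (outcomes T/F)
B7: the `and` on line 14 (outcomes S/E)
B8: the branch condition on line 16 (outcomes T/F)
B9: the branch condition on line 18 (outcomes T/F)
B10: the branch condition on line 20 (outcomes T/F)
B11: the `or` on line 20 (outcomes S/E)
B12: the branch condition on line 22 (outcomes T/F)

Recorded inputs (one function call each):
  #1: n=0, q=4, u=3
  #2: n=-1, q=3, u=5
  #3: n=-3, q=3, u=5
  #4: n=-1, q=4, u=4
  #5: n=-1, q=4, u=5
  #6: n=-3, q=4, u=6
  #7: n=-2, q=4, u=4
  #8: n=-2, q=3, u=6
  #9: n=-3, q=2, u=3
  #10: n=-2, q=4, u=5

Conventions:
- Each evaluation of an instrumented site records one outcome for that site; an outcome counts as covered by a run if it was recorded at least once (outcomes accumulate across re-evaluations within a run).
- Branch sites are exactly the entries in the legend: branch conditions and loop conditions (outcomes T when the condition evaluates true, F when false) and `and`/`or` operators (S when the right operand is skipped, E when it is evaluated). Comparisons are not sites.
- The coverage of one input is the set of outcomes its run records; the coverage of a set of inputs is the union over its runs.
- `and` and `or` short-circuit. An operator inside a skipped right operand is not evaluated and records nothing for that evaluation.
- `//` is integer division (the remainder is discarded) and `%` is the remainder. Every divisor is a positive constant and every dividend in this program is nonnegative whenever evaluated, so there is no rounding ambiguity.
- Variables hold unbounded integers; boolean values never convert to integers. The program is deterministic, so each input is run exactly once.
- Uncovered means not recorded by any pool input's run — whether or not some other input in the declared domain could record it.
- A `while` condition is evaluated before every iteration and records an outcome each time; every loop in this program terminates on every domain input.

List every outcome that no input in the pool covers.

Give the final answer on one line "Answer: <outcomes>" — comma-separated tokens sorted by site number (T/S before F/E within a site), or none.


input #1 (n=0, q=4, u=3): covers B1=T, B5=F, B6=F, B7=E, B8=F, B9=F, B10=T, B11=S
input #2 (n=-1, q=3, u=5): covers B1=T, B5=F, B6=T, B7=E, B9=F, B10=T, B11=S
input #3 (n=-3, q=3, u=5): covers B1=T, B5=F, B6=T, B7=E, B9=F, B10=T, B11=S
input #4 (n=-1, q=4, u=4): covers B1=T, B5=F, B6=T, B7=E, B9=T
input #5 (n=-1, q=4, u=5): covers B1=T, B5=F, B6=T, B7=E, B9=F, B10=T, B11=S
input #6 (n=-3, q=4, u=6): covers B1=F, B2=F, B3=E, B4=E, B5=T, B5=F, B6=F, B7=S, B8=T, B9=F, B10=T, B11=S
input #7 (n=-2, q=4, u=4): covers B1=T, B5=F, B6=T, B7=E, B9=T
input #8 (n=-2, q=3, u=6): covers B1=F, B2=F, B3=E, B4=S, B5=T, B5=F, B6=F, B7=S, B8=T, B9=F, B10=T, B11=S
input #9 (n=-3, q=2, u=3): covers B1=T, B5=F, B6=F, B7=E, B8=F, B9=F, B10=T, B11=S
input #10 (n=-2, q=4, u=5): covers B1=T, B5=F, B6=T, B7=E, B9=F, B10=T, B11=S
union over the pool: B1=T, B1=F, B2=F, B3=E, B4=S, B4=E, B5=T, B5=F, B6=T, B6=F, B7=S, B7=E, B8=T, B8=F, B9=T, B9=F, B10=T, B11=S
uncovered (6 of 24): B2=T, B3=S, B10=F, B11=E, B12=T, B12=F
Answer: B2=T, B3=S, B10=F, B11=E, B12=T, B12=F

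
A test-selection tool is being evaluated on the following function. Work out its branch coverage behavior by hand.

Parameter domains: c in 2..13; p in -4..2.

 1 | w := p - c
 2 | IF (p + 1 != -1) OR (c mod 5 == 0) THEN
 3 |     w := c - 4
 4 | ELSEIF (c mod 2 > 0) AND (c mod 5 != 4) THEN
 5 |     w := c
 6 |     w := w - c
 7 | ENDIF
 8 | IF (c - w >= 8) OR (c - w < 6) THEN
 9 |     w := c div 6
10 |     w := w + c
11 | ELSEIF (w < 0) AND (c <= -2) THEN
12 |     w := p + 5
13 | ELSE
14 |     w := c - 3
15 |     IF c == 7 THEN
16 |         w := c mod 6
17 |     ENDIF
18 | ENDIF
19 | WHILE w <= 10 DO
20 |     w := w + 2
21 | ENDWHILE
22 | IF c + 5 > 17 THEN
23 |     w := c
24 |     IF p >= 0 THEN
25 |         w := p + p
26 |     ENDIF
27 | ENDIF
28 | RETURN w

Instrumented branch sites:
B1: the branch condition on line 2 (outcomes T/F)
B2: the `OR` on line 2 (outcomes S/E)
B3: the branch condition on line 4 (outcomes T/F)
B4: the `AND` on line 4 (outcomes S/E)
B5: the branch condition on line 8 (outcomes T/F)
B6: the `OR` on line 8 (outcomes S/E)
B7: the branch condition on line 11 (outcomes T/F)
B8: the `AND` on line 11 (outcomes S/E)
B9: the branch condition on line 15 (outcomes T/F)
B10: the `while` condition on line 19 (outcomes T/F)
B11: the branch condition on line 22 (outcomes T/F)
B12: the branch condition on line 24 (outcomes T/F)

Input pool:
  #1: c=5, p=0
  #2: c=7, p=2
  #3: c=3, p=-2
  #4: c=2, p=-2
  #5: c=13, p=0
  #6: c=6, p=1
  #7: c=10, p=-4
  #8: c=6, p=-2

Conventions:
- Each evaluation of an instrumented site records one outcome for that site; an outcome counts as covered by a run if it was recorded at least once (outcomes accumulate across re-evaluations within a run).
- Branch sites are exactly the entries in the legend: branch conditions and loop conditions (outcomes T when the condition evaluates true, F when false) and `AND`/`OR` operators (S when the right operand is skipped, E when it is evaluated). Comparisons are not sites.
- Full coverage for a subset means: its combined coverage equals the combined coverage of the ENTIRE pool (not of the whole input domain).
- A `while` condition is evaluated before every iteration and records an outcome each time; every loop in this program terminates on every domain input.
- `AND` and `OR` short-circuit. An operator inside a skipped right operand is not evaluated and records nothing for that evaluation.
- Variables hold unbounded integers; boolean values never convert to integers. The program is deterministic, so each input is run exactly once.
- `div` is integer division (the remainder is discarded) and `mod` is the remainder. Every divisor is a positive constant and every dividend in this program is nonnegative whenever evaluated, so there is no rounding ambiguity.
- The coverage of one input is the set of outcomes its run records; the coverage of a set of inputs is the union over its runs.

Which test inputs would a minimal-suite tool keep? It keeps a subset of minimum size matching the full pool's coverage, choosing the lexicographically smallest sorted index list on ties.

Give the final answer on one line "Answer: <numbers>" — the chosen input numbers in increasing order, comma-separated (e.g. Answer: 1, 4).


test 1 (c=5, p=0) hits B1=T, B2=S, B5=T, B6=E, B10=T, B10=F, B11=F
test 2 (c=7, p=2) hits B1=T, B2=S, B5=T, B6=E, B10=T, B10=F, B11=F
test 3 (c=3, p=-2) hits B1=F, B2=E, B3=T, B4=E, B5=T, B6=E, B10=T, B10=F, B11=F
test 4 (c=2, p=-2) hits B1=F, B2=E, B3=F, B4=S, B5=F, B6=E, B7=F, B8=E, B9=F, B10=T, B10=F, B11=F
test 5 (c=13, p=0) hits B1=T, B2=S, B5=T, B6=E, B10=F, B11=T, B12=T
test 6 (c=6, p=1) hits B1=T, B2=S, B5=T, B6=E, B10=T, B10=F, B11=F
test 7 (c=10, p=-4) hits B1=T, B2=S, B5=T, B6=E, B10=F, B11=F
test 8 (c=6, p=-2) hits B1=F, B2=E, B3=F, B4=S, B5=T, B6=S, B10=T, B10=F, B11=F
the full pool covers 20 outcomes: B1=T, B1=F, B2=S, B2=E, B3=T, B3=F, B4=S, B4=E, B5=T, B5=F, B6=S, B6=E, B7=F, B8=E, B9=F, B10=T, B10=F, B11=T, B11=F, B12=T
size 1 is not enough: best union over all size-1 subsets is 12/20
size 2 is not enough: best union over all size-2 subsets is 17/20
size 3 is not enough: best union over all size-3 subsets is 19/20
inputs {3, 4, 5, 8} (size 4) cover everything; no size-4 subset with a lexicographically smaller index list covers all 20
Answer: 3, 4, 5, 8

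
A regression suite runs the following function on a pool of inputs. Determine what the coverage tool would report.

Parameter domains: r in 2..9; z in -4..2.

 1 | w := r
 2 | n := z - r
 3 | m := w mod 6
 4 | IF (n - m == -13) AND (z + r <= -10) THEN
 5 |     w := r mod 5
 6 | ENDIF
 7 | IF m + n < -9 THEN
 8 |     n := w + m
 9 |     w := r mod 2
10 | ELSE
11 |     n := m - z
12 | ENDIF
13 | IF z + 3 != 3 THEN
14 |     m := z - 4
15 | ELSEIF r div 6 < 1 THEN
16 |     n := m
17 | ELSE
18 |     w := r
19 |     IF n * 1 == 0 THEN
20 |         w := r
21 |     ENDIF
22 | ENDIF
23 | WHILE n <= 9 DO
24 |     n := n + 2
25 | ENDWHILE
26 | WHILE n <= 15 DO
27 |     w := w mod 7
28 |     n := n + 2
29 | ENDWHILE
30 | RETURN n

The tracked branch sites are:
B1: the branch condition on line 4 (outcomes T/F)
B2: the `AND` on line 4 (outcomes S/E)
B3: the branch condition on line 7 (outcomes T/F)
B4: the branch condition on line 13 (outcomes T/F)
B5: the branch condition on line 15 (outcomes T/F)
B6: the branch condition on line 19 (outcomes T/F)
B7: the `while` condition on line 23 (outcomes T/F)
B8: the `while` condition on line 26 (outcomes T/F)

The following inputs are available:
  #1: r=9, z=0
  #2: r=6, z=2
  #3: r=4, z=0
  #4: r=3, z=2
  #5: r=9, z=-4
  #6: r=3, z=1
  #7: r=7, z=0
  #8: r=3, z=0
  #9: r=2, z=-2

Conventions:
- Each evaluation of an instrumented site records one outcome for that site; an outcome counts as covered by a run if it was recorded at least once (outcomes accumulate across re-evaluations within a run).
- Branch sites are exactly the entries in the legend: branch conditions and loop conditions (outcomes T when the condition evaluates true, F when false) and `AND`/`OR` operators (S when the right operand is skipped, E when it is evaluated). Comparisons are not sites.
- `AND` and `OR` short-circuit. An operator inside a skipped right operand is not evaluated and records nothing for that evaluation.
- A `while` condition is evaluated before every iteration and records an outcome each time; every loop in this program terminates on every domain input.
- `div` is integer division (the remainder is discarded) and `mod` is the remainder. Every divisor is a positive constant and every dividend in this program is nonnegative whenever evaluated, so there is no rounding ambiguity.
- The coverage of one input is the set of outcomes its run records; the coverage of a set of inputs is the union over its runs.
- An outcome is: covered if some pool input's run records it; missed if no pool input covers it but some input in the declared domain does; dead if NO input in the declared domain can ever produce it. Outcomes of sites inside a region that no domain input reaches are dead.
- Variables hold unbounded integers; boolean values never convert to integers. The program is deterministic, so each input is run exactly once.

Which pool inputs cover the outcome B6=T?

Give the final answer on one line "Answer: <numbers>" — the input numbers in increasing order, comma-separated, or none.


input #1 (r=9, z=0): does not produce B6=T
input #2 (r=6, z=2): does not produce B6=T
input #3 (r=4, z=0): does not produce B6=T
input #4 (r=3, z=2): does not produce B6=T
input #5 (r=9, z=-4): does not produce B6=T
input #6 (r=3, z=1): does not produce B6=T
input #7 (r=7, z=0): does not produce B6=T
input #8 (r=3, z=0): does not produce B6=T
input #9 (r=2, z=-2): does not produce B6=T
Answer: none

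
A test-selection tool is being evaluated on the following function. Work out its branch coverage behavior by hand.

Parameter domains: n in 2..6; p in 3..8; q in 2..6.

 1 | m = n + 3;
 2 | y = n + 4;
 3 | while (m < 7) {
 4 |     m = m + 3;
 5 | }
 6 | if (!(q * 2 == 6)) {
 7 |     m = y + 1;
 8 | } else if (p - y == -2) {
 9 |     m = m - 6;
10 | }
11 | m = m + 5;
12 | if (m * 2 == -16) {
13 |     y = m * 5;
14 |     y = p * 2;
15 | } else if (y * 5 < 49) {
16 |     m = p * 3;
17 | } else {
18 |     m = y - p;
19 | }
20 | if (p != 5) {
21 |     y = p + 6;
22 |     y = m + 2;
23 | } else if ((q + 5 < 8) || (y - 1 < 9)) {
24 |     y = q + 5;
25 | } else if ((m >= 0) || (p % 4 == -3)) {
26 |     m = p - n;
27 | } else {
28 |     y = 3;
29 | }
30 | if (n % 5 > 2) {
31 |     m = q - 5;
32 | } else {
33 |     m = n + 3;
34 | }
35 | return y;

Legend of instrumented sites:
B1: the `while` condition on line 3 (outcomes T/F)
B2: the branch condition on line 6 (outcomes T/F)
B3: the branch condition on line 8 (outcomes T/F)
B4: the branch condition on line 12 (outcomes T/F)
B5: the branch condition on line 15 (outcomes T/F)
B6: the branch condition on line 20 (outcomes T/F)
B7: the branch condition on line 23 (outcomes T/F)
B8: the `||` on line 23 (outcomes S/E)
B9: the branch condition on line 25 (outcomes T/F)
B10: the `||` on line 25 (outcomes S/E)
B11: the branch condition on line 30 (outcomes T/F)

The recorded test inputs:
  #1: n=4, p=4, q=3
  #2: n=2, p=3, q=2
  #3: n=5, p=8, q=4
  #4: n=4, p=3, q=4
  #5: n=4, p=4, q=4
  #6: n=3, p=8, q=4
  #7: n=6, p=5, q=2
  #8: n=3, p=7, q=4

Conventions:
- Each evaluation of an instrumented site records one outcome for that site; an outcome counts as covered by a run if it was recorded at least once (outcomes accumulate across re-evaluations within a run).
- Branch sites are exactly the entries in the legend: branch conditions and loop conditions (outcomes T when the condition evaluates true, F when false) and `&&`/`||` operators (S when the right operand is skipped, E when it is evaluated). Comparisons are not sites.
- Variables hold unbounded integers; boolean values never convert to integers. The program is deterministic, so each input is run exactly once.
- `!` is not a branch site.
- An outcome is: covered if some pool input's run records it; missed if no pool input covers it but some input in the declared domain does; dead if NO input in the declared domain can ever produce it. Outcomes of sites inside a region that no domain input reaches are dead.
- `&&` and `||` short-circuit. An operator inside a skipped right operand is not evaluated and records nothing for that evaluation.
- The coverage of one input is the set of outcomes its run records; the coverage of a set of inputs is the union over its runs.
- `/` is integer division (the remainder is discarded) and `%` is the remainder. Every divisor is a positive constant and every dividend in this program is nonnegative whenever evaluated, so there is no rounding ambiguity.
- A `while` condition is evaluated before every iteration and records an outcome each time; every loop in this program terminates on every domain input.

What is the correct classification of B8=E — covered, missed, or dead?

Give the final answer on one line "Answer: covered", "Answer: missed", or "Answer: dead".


no pool input records B8=E
but domain input (n=2, p=5, q=3) does record it -> reachable, so missed
Answer: missed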